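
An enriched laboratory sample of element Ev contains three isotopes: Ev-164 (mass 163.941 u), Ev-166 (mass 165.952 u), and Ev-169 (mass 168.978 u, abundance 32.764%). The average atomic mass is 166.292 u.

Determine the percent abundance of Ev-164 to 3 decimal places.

Let x and y be the fractions of Ev-164 and Ev-166. Then x + y = 1 − 0.32764 = 0.67236 and 163.941x + 165.952y = 166.292 − 0.32764×168.978 = 110.92804808.
Substituting: 163.941x + 165.952(0.67236 − x) = 110.92804808
(163.941 − 165.952)x = -0.65143864  ⇒  x = 0.32394, y = 0.34842
Ev-164: 32.394%, Ev-166: 34.842%.

32.394%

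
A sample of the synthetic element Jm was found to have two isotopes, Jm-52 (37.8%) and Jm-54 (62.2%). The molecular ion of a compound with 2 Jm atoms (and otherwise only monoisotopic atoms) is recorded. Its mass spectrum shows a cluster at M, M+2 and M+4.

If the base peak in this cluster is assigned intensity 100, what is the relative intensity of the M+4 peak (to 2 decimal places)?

82.28

Binomial terms of (0.378 + 0.622)^2: M 0.1429, M+2 0.4702, M+4 0.3869 → M+2 is the base peak.
P(M+2) = C(2,1) × 0.378^1 × 0.622^1 = 2 × 0.3780 × 0.6220 = 0.470232 (base)
P(M+4) = C(2,2) × 0.378^0 × 0.622^2 = 1 × 1.0000 × 0.386884 = 0.386884
Relative intensity = 0.386884 / 0.470232 × 100 = 82.28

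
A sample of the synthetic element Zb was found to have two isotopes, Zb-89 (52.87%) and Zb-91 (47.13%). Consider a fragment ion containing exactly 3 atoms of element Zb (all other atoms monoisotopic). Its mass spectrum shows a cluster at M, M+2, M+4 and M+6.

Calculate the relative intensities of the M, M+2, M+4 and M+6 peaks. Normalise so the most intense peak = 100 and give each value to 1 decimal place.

Expanding (0.5287 + 0.4713)^3:
P(M) = 0.5287^3 = 0.147784
P(M+2) = 3 × 0.5287^2 × 0.4713^1 = 0.395219
P(M+4) = 3 × 0.5287^1 × 0.4713^2 = 0.352310
P(M+6) = 0.4713^3 = 0.104687
The M+2 peak is largest (0.395219); scaling to 100 gives 37.4 : 100.0 : 89.1 : 26.5.

37.4 : 100.0 : 89.1 : 26.5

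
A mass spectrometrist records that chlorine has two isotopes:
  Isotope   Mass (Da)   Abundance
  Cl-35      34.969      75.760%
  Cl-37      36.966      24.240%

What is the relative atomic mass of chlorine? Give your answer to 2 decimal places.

Ar = Σ fᵢ·mᵢ = 0.75760 × 34.969 + 0.24240 × 36.966
= 26.4925 + 8.9606 = 35.4531 Da

35.45 Da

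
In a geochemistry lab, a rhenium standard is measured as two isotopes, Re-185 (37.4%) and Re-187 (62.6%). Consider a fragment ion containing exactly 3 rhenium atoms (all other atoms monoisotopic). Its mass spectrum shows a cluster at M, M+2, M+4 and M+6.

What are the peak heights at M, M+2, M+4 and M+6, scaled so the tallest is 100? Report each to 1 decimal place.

11.9 : 59.7 : 100.0 : 55.8

Expanding (0.374 + 0.626)^3:
P(M) = 0.374^3 = 0.052314
P(M+2) = 3 × 0.374^2 × 0.626^1 = 0.262687
P(M+4) = 3 × 0.374^1 × 0.626^2 = 0.439685
P(M+6) = 0.626^3 = 0.245314
The M+4 peak is largest (0.439685); scaling to 100 gives 11.9 : 59.7 : 100.0 : 55.8.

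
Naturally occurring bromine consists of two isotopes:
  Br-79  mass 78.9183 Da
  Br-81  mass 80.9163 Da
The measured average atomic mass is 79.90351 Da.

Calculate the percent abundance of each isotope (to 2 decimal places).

With x = fraction of Br-79 (so Br-81 is 1 − x):
78.9183·x + 80.9163·(1 − x) = 79.90351
(78.9183 − 80.9163)·x = 79.90351 − 80.9163
x = -1.01279 / -1.9980 = 0.50690 → 50.69% Br-79, 49.31% Br-81.

Br-79: 50.69%, Br-81: 49.31%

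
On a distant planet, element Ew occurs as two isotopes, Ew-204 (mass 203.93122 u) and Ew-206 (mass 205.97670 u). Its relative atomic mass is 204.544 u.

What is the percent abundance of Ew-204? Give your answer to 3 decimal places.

70.042%

Let x be the fractional abundance of Ew-204; then Ew-206 has abundance 1 − x.
203.93122·x + 205.97670·(1 − x) = 204.544
(203.93122 − 205.97670)·x = 204.544 − 205.97670
x = -1.43270 / -2.04548 = 0.70042 → 70.042% Ew-204, 29.958% Ew-206.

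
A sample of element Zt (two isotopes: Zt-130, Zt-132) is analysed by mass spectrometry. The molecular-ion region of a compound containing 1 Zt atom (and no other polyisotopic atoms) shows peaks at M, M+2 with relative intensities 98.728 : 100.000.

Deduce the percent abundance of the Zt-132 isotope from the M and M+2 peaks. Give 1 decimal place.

Write p for the Zt-130 fraction. I(M+2)/I(M) = [C(1,1)·p^0·(1−p)] / p^1 = 1·(1−p)/p = 100.000/98.728 = 1.0129
(1−p)/p = 1.0129/1 = 1.0129  ⇒  p = 1/(1 + 1.0129) = 0.4968
Zt-130: 49.7%, Zt-132: 50.3%.

50.3%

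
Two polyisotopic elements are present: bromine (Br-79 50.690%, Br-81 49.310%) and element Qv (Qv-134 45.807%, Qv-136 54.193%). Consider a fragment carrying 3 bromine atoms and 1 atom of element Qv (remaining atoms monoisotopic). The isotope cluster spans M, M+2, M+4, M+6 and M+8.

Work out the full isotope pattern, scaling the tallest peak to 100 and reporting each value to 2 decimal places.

15.89 : 65.19 : 100.00 : 68.01 : 17.31

Bromine pattern (n=3): 0.13024674 : 0.3801026 : 0.36975457 : 0.11989609
Element Qv pattern (n=1): 0.45807 : 0.54193
Convolve the two distributions (both contribute in 2-u steps):
  M: 0.13024674×0.45807 = 0.059662
  M+2: 0.13024674×0.54193 + 0.3801026×0.45807 = 0.244698
  M+4: 0.3801026×0.54193 + 0.36975457×0.45807 = 0.375362
  M+6: 0.36975457×0.54193 + 0.11989609×0.45807 = 0.255302
  M+8: 0.11989609×0.54193 = 0.064975
Scale to base peak (0.375362) = 100: 15.89 : 65.19 : 100.00 : 68.01 : 17.31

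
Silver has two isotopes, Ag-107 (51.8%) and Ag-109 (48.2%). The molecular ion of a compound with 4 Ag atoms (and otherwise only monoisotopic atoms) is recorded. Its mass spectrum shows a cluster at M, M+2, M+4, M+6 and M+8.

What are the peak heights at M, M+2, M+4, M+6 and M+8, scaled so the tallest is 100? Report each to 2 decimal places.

Expanding (0.518 + 0.482)^4:
P(M) = 0.518^4 = 0.071998
P(M+2) = 4 × 0.518^3 × 0.482^1 = 0.267976
P(M+4) = 6 × 0.518^2 × 0.482^2 = 0.374029
P(M+6) = 4 × 0.518^1 × 0.482^3 = 0.232023
P(M+8) = 0.482^4 = 0.053974
The M+4 peak is largest (0.374029); scaling to 100 gives 19.25 : 71.65 : 100.00 : 62.03 : 14.43.

19.25 : 71.65 : 100.00 : 62.03 : 14.43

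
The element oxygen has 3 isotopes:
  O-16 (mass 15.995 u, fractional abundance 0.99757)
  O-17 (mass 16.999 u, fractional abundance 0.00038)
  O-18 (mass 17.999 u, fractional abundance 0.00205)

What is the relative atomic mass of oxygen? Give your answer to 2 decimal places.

Average mass = Σ (abundance × isotope mass) = 0.99757 × 15.995 + 0.00038 × 16.999 + 0.00205 × 17.999
= 15.9561 + 0.0065 + 0.0369 = 15.9995 u

16.00 u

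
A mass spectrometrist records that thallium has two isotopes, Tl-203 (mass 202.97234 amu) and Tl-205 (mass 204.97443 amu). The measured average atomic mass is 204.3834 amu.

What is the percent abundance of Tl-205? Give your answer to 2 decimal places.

70.48%

Writing the weighted mean with unknown fraction x of Tl-203:
202.97234·x + 204.97443·(1 − x) = 204.3834
(202.97234 − 204.97443)·x = 204.3834 − 204.97443
x = -0.59103 / -2.00209 = 0.29521 → 29.52% Tl-203, 70.48% Tl-205.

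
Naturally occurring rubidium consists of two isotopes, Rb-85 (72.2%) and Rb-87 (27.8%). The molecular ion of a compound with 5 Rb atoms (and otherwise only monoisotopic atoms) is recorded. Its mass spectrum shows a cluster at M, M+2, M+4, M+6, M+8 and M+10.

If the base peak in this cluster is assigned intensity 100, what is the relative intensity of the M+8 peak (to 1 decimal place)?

5.7

Binomial terms of (0.722 + 0.278)^5: M 0.1962, M+2 0.3777, M+4 0.2909, M+6 0.1120, M+8 0.0216, M+10 0.0017 → M+2 is the base peak.
P(M+2) = C(5,1) × 0.722^4 × 0.278^1 = 5 × 0.27173701 × 0.2780 = 0.377714 (base)
P(M+8) = C(5,4) × 0.722^1 × 0.278^4 = 5 × 0.7220 × 0.00597282 = 0.021562
Relative intensity = 0.021562 / 0.377714 × 100 = 5.7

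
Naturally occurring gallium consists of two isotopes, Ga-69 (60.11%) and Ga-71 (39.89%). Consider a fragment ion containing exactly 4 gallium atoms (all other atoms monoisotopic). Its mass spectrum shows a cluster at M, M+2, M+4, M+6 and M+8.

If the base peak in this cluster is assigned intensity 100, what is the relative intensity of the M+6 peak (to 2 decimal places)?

Term probabilities: M 0.1306, M+2 0.3465, M+4 0.3450, M+6 0.1526, M+8 0.0253. Base peak = M+2.
P(M+2) = C(4,1) × 0.6011^3 × 0.3989^1 = 4 × 0.21719018 × 0.3989 = 0.346549 (base)
P(M+6) = C(4,3) × 0.6011^1 × 0.3989^3 = 4 × 0.6011 × 0.06347345 = 0.152616
Relative intensity = 0.152616 / 0.346549 × 100 = 44.04

44.04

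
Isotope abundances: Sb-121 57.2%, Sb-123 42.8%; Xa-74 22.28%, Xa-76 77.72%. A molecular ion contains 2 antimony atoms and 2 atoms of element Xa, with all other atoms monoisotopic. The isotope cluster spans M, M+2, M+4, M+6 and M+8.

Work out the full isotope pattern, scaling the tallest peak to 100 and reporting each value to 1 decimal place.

4.3 : 36.6 : 100.0 : 95.5 : 29.4

Antimony pattern (n=2): 0.327184 : 0.489632 : 0.183184
Element Xa pattern (n=2): 0.04963984 : 0.34632032 : 0.60403984
Convolve the two distributions (both contribute in 2-u steps):
  M: 0.327184×0.04963984 = 0.016241
  M+2: 0.327184×0.34632032 + 0.489632×0.04963984 = 0.137616
  M+4: 0.327184×0.60403984 + 0.489632×0.34632032 + 0.183184×0.04963984 = 0.376295
  M+6: 0.489632×0.60403984 + 0.183184×0.34632032 = 0.359198
  M+8: 0.183184×0.60403984 = 0.110650
Scale to base peak (0.376295) = 100: 4.3 : 36.6 : 100.0 : 95.5 : 29.4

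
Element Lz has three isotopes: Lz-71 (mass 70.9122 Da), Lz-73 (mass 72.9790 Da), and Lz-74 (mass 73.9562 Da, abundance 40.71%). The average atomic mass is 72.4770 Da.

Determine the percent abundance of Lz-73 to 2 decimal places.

The remaining 59.29% is split between Lz-71 (fraction x) and Lz-73 (fraction 0.5929 − x).
Substituting: 70.9122x + 72.9790(0.5929 − x) = 42.36943098
(70.9122 − 72.9790)x = -0.89981812  ⇒  x = 0.43537, y = 0.15753
Lz-71: 43.54%, Lz-73: 15.75%.

15.75%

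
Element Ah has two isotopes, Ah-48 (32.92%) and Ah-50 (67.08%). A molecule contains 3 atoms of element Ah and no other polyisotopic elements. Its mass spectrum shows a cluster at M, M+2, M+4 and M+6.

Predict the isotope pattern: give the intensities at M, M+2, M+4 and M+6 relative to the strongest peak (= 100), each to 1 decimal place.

8.0 : 49.1 : 100.0 : 67.9

The 3 Ah atoms are independent, so intensities follow the terms of (0.3292 + 0.6708)^3.
P(M) = 0.3292^3 = 0.035676
P(M+2) = 3 × 0.3292^2 × 0.6708^1 = 0.218089
P(M+4) = 3 × 0.3292^1 × 0.6708^2 = 0.444393
P(M+6) = 0.6708^3 = 0.301842
The M+4 peak is largest (0.444393); scaling to 100 gives 8.0 : 49.1 : 100.0 : 67.9.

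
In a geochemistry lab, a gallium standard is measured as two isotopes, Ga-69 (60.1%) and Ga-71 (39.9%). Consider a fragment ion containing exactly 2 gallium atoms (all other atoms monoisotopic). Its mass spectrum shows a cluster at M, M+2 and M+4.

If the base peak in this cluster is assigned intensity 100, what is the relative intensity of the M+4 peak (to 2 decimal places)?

Term probabilities: M 0.3612, M+2 0.4796, M+4 0.1592. Base peak = M+2.
P(M+2) = C(2,1) × 0.601^1 × 0.399^1 = 2 × 0.6010 × 0.3990 = 0.479598 (base)
P(M+4) = C(2,2) × 0.601^0 × 0.399^2 = 1 × 1.0000 × 0.159201 = 0.159201
Relative intensity = 0.159201 / 0.479598 × 100 = 33.19

33.19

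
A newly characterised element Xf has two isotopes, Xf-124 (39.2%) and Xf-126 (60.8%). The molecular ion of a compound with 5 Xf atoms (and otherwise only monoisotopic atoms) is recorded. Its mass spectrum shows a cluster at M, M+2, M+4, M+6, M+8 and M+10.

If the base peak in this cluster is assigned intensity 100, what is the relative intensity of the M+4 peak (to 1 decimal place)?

64.5

Binomial terms of (0.392 + 0.608)^5: M 0.0093, M+2 0.0718, M+4 0.2227, M+6 0.3454, M+8 0.2678, M+10 0.0831 → M+6 is the base peak.
P(M+6) = C(5,3) × 0.392^2 × 0.608^3 = 10 × 0.153664 × 0.22475571 = 0.345369 (base)
P(M+4) = C(5,2) × 0.392^3 × 0.608^2 = 10 × 0.06023629 × 0.369664 = 0.222672
Relative intensity = 0.222672 / 0.345369 × 100 = 64.5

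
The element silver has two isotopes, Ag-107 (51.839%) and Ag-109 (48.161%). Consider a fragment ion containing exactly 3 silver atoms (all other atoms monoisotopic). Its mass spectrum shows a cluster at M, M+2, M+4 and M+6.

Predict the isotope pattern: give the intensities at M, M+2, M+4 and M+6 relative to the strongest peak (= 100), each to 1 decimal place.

Each Ag atom is independently Ag-107 (p = 0.51839) or Ag-109 (q = 0.48161); the cluster is the binomial expansion (p + q)^3.
P(M) = 0.51839^3 = 0.139306
P(M+2) = 3 × 0.51839^2 × 0.48161^1 = 0.388267
P(M+4) = 3 × 0.51839^1 × 0.48161^2 = 0.360719
P(M+6) = 0.48161^3 = 0.111709
The M+2 peak is largest (0.388267); scaling to 100 gives 35.9 : 100.0 : 92.9 : 28.8.

35.9 : 100.0 : 92.9 : 28.8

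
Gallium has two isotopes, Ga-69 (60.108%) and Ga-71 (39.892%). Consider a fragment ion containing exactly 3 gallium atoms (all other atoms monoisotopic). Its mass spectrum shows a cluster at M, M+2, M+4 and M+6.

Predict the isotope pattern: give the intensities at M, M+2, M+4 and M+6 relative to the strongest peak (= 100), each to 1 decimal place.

Expanding (0.60108 + 0.39892)^3:
P(M) = 0.60108^3 = 0.217169
P(M+2) = 3 × 0.60108^2 × 0.39892^1 = 0.432386
P(M+4) = 3 × 0.60108^1 × 0.39892^2 = 0.286963
P(M+6) = 0.39892^3 = 0.063483
The M+2 peak is largest (0.432386); scaling to 100 gives 50.2 : 100.0 : 66.4 : 14.7.

50.2 : 100.0 : 66.4 : 14.7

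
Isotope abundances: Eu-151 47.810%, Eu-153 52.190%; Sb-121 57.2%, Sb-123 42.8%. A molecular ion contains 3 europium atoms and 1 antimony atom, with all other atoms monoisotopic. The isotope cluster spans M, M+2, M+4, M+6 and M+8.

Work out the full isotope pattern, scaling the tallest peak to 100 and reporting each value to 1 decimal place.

16.6 : 66.8 : 100.0 : 66.0 : 16.2

Europium pattern (n=3): 0.10928391 : 0.3578871 : 0.39067407 : 0.14215492
Antimony pattern (n=1): 0.5720 : 0.4280
Convolve the two distributions (both contribute in 2-u steps):
  M: 0.10928391×0.5720 = 0.062510
  M+2: 0.10928391×0.4280 + 0.3578871×0.5720 = 0.251485
  M+4: 0.3578871×0.4280 + 0.39067407×0.5720 = 0.376641
  M+6: 0.39067407×0.4280 + 0.14215492×0.5720 = 0.248521
  M+8: 0.14215492×0.4280 = 0.060842
Scale to base peak (0.376641) = 100: 16.6 : 66.8 : 100.0 : 66.0 : 16.2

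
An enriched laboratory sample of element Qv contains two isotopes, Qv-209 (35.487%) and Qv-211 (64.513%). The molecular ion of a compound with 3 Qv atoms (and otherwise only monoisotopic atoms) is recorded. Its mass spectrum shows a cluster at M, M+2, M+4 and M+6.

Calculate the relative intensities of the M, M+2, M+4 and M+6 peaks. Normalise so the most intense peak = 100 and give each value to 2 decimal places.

The 3 Qv atoms are independent, so intensities follow the terms of (0.35487 + 0.64513)^3.
P(M) = 0.35487^3 = 0.044690
P(M+2) = 3 × 0.35487^2 × 0.64513^1 = 0.243729
P(M+4) = 3 × 0.35487^1 × 0.64513^2 = 0.443083
P(M+6) = 0.64513^3 = 0.268498
The M+4 peak is largest (0.443083); scaling to 100 gives 10.09 : 55.01 : 100.00 : 60.60.

10.09 : 55.01 : 100.00 : 60.60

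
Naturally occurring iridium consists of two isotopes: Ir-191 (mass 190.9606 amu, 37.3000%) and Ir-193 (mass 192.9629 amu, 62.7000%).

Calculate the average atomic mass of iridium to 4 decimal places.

Average mass = Σ (abundance × isotope mass) = 0.373000 × 190.9606 + 0.627000 × 192.9629
= 71.22830 + 120.98774 = 192.21604 amu

192.2160 amu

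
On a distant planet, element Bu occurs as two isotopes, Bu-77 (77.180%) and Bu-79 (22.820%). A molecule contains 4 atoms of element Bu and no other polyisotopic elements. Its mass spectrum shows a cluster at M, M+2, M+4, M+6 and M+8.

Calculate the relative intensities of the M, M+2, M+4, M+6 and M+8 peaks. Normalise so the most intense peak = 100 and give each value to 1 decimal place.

Each Bu atom is independently Bu-77 (p = 0.77180) or Bu-79 (q = 0.22820); the cluster is the binomial expansion (p + q)^4.
P(M) = 0.77180^4 = 0.354829
P(M+2) = 4 × 0.77180^3 × 0.22820^1 = 0.419653
P(M+4) = 6 × 0.77180^2 × 0.22820^2 = 0.186120
P(M+6) = 4 × 0.77180^1 × 0.22820^3 = 0.036687
P(M+8) = 0.22820^4 = 0.002712
The M+2 peak is largest (0.419653); scaling to 100 gives 84.6 : 100.0 : 44.4 : 8.7 : 0.6.

84.6 : 100.0 : 44.4 : 8.7 : 0.6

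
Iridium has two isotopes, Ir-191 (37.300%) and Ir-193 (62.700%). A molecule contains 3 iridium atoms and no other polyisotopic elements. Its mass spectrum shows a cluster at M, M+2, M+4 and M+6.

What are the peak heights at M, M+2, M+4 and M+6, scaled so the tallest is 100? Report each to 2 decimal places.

Expanding (0.37300 + 0.62700)^3:
P(M) = 0.37300^3 = 0.051895
P(M+2) = 3 × 0.37300^2 × 0.62700^1 = 0.261702
P(M+4) = 3 × 0.37300^1 × 0.62700^2 = 0.439911
P(M+6) = 0.62700^3 = 0.246492
The M+4 peak is largest (0.439911); scaling to 100 gives 11.80 : 59.49 : 100.00 : 56.03.

11.80 : 59.49 : 100.00 : 56.03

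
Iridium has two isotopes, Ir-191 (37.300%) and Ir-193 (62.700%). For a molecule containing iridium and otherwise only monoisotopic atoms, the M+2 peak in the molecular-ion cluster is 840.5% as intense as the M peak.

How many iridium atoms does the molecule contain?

For n independent Ir atoms, I(M+2)/I(M) = n · (abundance Ir-193) / (abundance Ir-191) = n · 0.62700/0.37300.
n = 8.405 × 0.37300/0.62700 = 5.00 ≈ 5

5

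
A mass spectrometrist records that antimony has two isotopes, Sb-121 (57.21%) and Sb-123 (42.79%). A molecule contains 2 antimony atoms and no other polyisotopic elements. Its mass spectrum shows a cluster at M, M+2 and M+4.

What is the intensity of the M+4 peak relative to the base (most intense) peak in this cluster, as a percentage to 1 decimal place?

37.4%

(0.5721 + 0.4279)^2 gives M 0.3273, M+2 0.4896, M+4 0.1831; the largest is M+2.
P(M+2) = C(2,1) × 0.5721^1 × 0.4279^1 = 2 × 0.5721 × 0.4279 = 0.489603 (base)
P(M+4) = C(2,2) × 0.5721^0 × 0.4279^2 = 1 × 1.0000 × 0.18309841 = 0.183098
Relative intensity = 0.183098 / 0.489603 × 100 = 37.4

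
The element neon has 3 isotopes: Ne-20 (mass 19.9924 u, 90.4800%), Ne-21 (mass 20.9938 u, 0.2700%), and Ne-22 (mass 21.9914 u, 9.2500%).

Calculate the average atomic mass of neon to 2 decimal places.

Average mass = Σ (abundance × isotope mass) = 0.904800 × 19.9924 + 0.002700 × 20.9938 + 0.092500 × 21.9914
= 18.08912 + 0.05668 + 2.03420 = 20.18000 u

20.18 u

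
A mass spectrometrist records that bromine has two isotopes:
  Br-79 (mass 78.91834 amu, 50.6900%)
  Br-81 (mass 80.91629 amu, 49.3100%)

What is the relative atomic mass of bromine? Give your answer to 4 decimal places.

Average mass = Σ (abundance × isotope mass) = 0.506900 × 78.91834 + 0.493100 × 80.91629
= 40.003707 + 39.899823 = 79.903530 amu

79.9035 amu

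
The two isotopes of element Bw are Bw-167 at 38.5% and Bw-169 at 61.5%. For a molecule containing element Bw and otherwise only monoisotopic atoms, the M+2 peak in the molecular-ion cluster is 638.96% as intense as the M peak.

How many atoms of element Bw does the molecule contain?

4

With n Bw atoms, P(M+2)/P(M) = C(n,1)·p^(n−1)q / p^n = n·q/p = n · 0.615/0.385.
n = 6.3896 × 0.385/0.615 = 4.00 ≈ 4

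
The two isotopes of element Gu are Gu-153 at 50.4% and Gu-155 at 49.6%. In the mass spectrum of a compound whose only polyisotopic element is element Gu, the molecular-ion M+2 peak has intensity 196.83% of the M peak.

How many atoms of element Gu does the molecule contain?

With n Gu atoms, P(M+2)/P(M) = C(n,1)·p^(n−1)q / p^n = n·q/p = n · 0.496/0.504.
n = 1.9683 × 0.504/0.496 = 2.00 ≈ 2

2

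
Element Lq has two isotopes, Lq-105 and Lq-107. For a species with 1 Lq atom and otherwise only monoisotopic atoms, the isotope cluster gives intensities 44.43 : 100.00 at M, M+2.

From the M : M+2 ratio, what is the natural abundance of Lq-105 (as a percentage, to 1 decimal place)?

30.8%

If p is the fraction of Lq that is Lq-105, then I(M+2)/I(M) = [C(1,1)·p^0·(1−p)] / p^1 = 1·(1−p)/p = 100.00/44.43 = 2.2507
(1−p)/p = 2.2507/1 = 2.2507  ⇒  p = 1/(1 + 2.2507) = 0.3076
Lq-105: 30.8%, Lq-107: 69.2%.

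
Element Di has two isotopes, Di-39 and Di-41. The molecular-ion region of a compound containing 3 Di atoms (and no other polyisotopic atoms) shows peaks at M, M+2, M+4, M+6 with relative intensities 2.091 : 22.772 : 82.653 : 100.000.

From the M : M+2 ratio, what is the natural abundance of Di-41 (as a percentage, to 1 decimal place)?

78.4%

Write p for the Di-39 fraction. I(M+2)/I(M) = [C(3,1)·p^2·(1−p)] / p^3 = 3·(1−p)/p = 22.772/2.091 = 10.8905
(1−p)/p = 10.8905/3 = 3.6302  ⇒  p = 1/(1 + 3.6302) = 0.2160
Di-39: 21.6%, Di-41: 78.4%.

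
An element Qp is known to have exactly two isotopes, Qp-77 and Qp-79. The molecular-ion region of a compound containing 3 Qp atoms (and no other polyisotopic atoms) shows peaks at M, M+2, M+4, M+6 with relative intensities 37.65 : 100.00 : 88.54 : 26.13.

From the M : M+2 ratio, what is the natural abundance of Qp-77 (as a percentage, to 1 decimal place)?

Let p = fractional abundance of Qp-77. I(M+2)/I(M) = [C(3,1)·p^2·(1−p)] / p^3 = 3·(1−p)/p = 100.00/37.65 = 2.6560
(1−p)/p = 2.6560/3 = 0.8853  ⇒  p = 1/(1 + 0.8853) = 0.5304
Qp-77: 53.0%, Qp-79: 47.0%.

53.0%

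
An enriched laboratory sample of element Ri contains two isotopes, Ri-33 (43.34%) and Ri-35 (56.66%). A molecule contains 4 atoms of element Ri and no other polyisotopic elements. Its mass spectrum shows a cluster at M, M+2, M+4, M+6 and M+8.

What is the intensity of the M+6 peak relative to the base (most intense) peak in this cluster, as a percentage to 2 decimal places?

Term probabilities: M 0.0353, M+2 0.1845, M+4 0.3618, M+6 0.3153, M+8 0.1031. Base peak = M+4.
P(M+4) = C(4,2) × 0.4334^2 × 0.5666^2 = 6 × 0.18783556 × 0.32103556 = 0.361811 (base)
P(M+6) = C(4,3) × 0.4334^1 × 0.5666^3 = 4 × 0.4334 × 0.18189875 = 0.315340
Relative intensity = 0.315340 / 0.361811 × 100 = 87.16

87.16%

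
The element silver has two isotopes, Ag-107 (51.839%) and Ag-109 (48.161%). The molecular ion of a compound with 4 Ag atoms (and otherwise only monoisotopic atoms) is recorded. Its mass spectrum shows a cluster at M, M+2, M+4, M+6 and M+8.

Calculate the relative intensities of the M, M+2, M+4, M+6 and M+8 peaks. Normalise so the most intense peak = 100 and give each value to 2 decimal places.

19.31 : 71.76 : 100.00 : 61.94 : 14.39

Expanding (0.51839 + 0.48161)^4:
P(M) = 0.51839^4 = 0.072215
P(M+2) = 4 × 0.51839^3 × 0.48161^1 = 0.268365
P(M+4) = 6 × 0.51839^2 × 0.48161^2 = 0.373986
P(M+6) = 4 × 0.51839^1 × 0.48161^3 = 0.231634
P(M+8) = 0.48161^4 = 0.053800
The M+4 peak is largest (0.373986); scaling to 100 gives 19.31 : 71.76 : 100.00 : 61.94 : 14.39.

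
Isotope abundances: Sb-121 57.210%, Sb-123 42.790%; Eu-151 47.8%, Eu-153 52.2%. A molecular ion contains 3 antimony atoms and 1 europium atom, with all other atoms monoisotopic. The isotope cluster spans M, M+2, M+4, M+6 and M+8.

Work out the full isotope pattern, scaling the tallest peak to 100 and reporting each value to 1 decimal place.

24.2 : 80.8 : 100.0 : 54.5 : 11.1

Antimony pattern (n=3): 0.18724742 : 0.42015297 : 0.3142518 : 0.07834781
Europium pattern (n=1): 0.4780 : 0.5220
Convolve the two distributions (both contribute in 2-u steps):
  M: 0.18724742×0.4780 = 0.089504
  M+2: 0.18724742×0.5220 + 0.42015297×0.4780 = 0.298576
  M+4: 0.42015297×0.5220 + 0.3142518×0.4780 = 0.369532
  M+6: 0.3142518×0.5220 + 0.07834781×0.4780 = 0.201490
  M+8: 0.07834781×0.5220 = 0.040898
Scale to base peak (0.369532) = 100: 24.2 : 80.8 : 100.0 : 54.5 : 11.1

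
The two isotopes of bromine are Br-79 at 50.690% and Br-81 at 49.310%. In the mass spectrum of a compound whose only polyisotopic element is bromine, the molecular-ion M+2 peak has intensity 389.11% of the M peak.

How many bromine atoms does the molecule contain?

For n independent Br atoms, I(M+2)/I(M) = n · (abundance Br-81) / (abundance Br-79) = n · 0.49310/0.50690.
n = 3.8911 × 0.50690/0.49310 = 4.00 ≈ 4

4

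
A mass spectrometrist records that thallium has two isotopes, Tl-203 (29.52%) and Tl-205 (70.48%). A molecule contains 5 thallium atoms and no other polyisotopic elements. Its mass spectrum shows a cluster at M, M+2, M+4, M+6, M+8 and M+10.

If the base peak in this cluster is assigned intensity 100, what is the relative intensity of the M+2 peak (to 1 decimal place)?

(0.2952 + 0.7048)^5 gives M 0.0022, M+2 0.0268, M+4 0.1278, M+6 0.3051, M+8 0.3642, M+10 0.1739; the largest is M+8.
P(M+8) = C(5,4) × 0.2952^1 × 0.7048^4 = 5 × 0.2952 × 0.24675365 = 0.364208 (base)
P(M+2) = C(5,1) × 0.2952^4 × 0.7048^1 = 5 × 0.00759391 × 0.7048 = 0.026761
Relative intensity = 0.026761 / 0.364208 × 100 = 7.3

7.3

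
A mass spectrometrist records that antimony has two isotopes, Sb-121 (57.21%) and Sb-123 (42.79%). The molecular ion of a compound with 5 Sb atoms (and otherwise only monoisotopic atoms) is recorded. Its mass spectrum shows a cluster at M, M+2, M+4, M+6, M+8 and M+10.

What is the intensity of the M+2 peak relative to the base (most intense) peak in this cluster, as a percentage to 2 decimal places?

Term probabilities: M 0.0613, M+2 0.2292, M+4 0.3428, M+6 0.2564, M+8 0.0959, M+10 0.0143. Base peak = M+4.
P(M+4) = C(5,2) × 0.5721^3 × 0.4279^2 = 10 × 0.18724742 × 0.18309841 = 0.342847 (base)
P(M+2) = C(5,1) × 0.5721^4 × 0.4279^1 = 5 × 0.10712425 × 0.4279 = 0.229192
Relative intensity = 0.229192 / 0.342847 × 100 = 66.85

66.85%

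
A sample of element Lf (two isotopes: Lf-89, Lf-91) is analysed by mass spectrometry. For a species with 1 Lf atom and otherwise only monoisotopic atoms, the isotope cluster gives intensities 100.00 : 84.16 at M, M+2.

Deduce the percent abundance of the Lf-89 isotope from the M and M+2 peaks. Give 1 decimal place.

Let p = fractional abundance of Lf-89. I(M+2)/I(M) = [C(1,1)·p^0·(1−p)] / p^1 = 1·(1−p)/p = 84.16/100.00 = 0.8416
(1−p)/p = 0.8416/1 = 0.8416  ⇒  p = 1/(1 + 0.8416) = 0.5430
Lf-89: 54.3%, Lf-91: 45.7%.

54.3%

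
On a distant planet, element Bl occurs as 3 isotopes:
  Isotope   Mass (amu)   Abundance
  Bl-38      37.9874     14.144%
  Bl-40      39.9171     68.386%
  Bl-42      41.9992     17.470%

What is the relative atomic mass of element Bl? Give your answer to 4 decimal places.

The abundance-weighted mean is 0.14144 × 37.9874 + 0.68386 × 39.9171 + 0.17470 × 41.9992
= 5.37294 + 27.29771 + 7.33726 = 40.00791 amu

40.0079 amu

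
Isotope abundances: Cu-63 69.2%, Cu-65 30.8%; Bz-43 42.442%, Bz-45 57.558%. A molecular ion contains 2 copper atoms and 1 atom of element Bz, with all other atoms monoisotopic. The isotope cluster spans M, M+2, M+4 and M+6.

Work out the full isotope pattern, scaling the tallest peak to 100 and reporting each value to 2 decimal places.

Copper pattern (n=2): 0.478864 : 0.426272 : 0.094864
Element Bz pattern (n=1): 0.42442 : 0.57558
Convolve the two distributions (both contribute in 2-u steps):
  M: 0.478864×0.42442 = 0.203239
  M+2: 0.478864×0.57558 + 0.426272×0.42442 = 0.456543
  M+4: 0.426272×0.57558 + 0.094864×0.42442 = 0.285616
  M+6: 0.094864×0.57558 = 0.054602
Scale to base peak (0.456543) = 100: 44.52 : 100.00 : 62.56 : 11.96

44.52 : 100.00 : 62.56 : 11.96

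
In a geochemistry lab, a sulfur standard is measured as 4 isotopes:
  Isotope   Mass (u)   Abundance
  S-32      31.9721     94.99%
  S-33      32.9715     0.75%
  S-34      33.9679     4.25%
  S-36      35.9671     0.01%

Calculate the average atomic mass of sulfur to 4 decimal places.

32.0648 u

Average mass = Σ (abundance × isotope mass) = 0.9499 × 31.9721 + 0.0075 × 32.9715 + 0.0425 × 33.9679 + 0.0001 × 35.9671
= 30.37030 + 0.24729 + 1.44364 + 0.00360 = 32.06483 u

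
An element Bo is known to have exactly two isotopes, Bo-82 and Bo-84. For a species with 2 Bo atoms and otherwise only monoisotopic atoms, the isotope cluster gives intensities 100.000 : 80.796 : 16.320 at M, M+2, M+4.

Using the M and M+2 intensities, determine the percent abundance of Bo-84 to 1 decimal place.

Let p = fractional abundance of Bo-82. I(M+2)/I(M) = [C(2,1)·p^1·(1−p)] / p^2 = 2·(1−p)/p = 80.796/100.000 = 0.8080
(1−p)/p = 0.8080/2 = 0.4040  ⇒  p = 1/(1 + 0.4040) = 0.7123
Bo-82: 71.2%, Bo-84: 28.8%.

28.8%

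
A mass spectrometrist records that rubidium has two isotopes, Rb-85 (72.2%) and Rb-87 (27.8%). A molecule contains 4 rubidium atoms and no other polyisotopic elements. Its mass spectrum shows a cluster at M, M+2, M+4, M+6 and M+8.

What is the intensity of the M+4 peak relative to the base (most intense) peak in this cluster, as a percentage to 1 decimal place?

57.8%

Binomial terms of (0.722 + 0.278)^4: M 0.2717, M+2 0.4185, M+4 0.2417, M+6 0.0620, M+8 0.0060 → M+2 is the base peak.
P(M+2) = C(4,1) × 0.722^3 × 0.278^1 = 4 × 0.37636705 × 0.2780 = 0.418520 (base)
P(M+4) = C(4,2) × 0.722^2 × 0.278^2 = 6 × 0.521284 × 0.077284 = 0.241721
Relative intensity = 0.241721 / 0.418520 × 100 = 57.8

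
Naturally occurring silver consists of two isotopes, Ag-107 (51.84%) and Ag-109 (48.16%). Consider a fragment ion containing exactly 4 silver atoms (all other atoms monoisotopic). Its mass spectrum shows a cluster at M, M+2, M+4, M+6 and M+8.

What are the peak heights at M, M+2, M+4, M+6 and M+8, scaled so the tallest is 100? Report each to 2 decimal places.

19.31 : 71.76 : 100.00 : 61.93 : 14.38

The 4 Ag atoms are independent, so intensities follow the terms of (0.5184 + 0.4816)^4.
P(M) = 0.5184^4 = 0.072220
P(M+2) = 4 × 0.5184^3 × 0.4816^1 = 0.268375
P(M+4) = 6 × 0.5184^2 × 0.4816^2 = 0.373985
P(M+6) = 4 × 0.5184^1 × 0.4816^3 = 0.231624
P(M+8) = 0.4816^4 = 0.053795
The M+4 peak is largest (0.373985); scaling to 100 gives 19.31 : 71.76 : 100.00 : 61.93 : 14.38.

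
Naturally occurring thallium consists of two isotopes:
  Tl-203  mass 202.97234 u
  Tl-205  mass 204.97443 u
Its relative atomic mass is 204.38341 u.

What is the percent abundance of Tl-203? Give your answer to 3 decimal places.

With x = fraction of Tl-203 (so Tl-205 is 1 − x):
202.97234·x + 204.97443·(1 − x) = 204.38341
(202.97234 − 204.97443)·x = 204.38341 − 204.97443
x = -0.59102 / -2.00209 = 0.29520 → 29.520% Tl-203, 70.480% Tl-205.

29.520%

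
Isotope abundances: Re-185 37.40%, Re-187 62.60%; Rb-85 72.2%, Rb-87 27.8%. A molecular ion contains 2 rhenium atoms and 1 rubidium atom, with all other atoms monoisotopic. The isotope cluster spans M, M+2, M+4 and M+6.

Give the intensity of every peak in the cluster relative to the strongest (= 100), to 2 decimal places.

Rhenium pattern (n=2): 0.139876 : 0.468248 : 0.391876
Rubidium pattern (n=1): 0.7220 : 0.2780
Convolve the two distributions (both contribute in 2-u steps):
  M: 0.139876×0.7220 = 0.100990
  M+2: 0.139876×0.2780 + 0.468248×0.7220 = 0.376961
  M+4: 0.468248×0.2780 + 0.391876×0.7220 = 0.413107
  M+6: 0.391876×0.2780 = 0.108942
Scale to base peak (0.413107) = 100: 24.45 : 91.25 : 100.00 : 26.37

24.45 : 91.25 : 100.00 : 26.37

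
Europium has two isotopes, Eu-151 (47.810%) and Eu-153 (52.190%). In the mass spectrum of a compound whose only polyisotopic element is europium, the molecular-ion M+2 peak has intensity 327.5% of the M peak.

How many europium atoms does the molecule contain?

The M+2/M ratio from n Eu atoms is n · q/p = n · 0.52190/0.47810.
n = 3.275 × 0.47810/0.52190 = 3.00 ≈ 3

3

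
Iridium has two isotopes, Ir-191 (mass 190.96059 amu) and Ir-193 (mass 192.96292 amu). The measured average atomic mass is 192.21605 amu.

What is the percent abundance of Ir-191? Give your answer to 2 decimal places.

Writing the weighted mean with unknown fraction x of Ir-191:
190.96059·x + 192.96292·(1 − x) = 192.21605
(190.96059 − 192.96292)·x = 192.21605 − 192.96292
x = -0.74687 / -2.00233 = 0.37300 → 37.30% Ir-191, 62.70% Ir-193.

37.30%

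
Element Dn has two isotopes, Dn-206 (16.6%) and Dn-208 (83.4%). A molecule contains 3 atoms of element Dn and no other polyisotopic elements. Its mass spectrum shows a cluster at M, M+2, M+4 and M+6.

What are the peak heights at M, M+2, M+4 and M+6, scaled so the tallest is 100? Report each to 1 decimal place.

0.8 : 11.9 : 59.7 : 100.0

The 3 Dn atoms are independent, so intensities follow the terms of (0.166 + 0.834)^3.
P(M) = 0.166^3 = 0.004574
P(M+2) = 3 × 0.166^2 × 0.834^1 = 0.068945
P(M+4) = 3 × 0.166^1 × 0.834^2 = 0.346387
P(M+6) = 0.834^3 = 0.580094
The M+6 peak is largest (0.580094); scaling to 100 gives 0.8 : 11.9 : 59.7 : 100.0.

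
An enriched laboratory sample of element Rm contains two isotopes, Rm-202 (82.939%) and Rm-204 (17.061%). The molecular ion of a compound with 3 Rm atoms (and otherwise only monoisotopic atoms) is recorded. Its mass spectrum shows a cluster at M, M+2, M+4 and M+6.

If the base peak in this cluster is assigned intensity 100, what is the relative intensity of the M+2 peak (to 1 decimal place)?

61.7

(0.82939 + 0.17061)^3 gives M 0.5705, M+2 0.3521, M+4 0.0724, M+6 0.0050; the largest is M.
P(M) = C(3,0) × 0.82939^3 × 0.17061^0 = 1 × 0.57052724 × 1.0000 = 0.570527 (base)
P(M+2) = C(3,1) × 0.82939^2 × 0.17061^1 = 3 × 0.68788777 × 0.17061 = 0.352082
Relative intensity = 0.352082 / 0.570527 × 100 = 61.7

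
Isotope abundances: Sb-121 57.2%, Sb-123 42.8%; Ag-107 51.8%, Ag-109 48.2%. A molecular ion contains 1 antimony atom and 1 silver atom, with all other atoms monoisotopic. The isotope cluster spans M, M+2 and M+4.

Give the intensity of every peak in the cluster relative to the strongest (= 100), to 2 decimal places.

59.57 : 100.00 : 41.47

Antimony pattern (n=1): 0.5720 : 0.4280
Silver pattern (n=1): 0.5180 : 0.4820
Convolve the two distributions (both contribute in 2-u steps):
  M: 0.5720×0.5180 = 0.296296
  M+2: 0.5720×0.4820 + 0.4280×0.5180 = 0.497408
  M+4: 0.4280×0.4820 = 0.206296
Scale to base peak (0.497408) = 100: 59.57 : 100.00 : 41.47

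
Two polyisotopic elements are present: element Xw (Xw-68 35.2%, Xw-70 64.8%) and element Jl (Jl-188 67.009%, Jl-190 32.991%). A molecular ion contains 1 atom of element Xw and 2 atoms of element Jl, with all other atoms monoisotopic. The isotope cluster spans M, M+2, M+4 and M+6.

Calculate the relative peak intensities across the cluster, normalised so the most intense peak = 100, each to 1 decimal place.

Element Xw pattern (n=1): 0.3520 : 0.6480
Element Jl pattern (n=2): 0.44902061 : 0.44213878 : 0.10884061
Convolve the two distributions (both contribute in 2-u steps):
  M: 0.3520×0.44902061 = 0.158055
  M+2: 0.3520×0.44213878 + 0.6480×0.44902061 = 0.446598
  M+4: 0.3520×0.10884061 + 0.6480×0.44213878 = 0.324818
  M+6: 0.6480×0.10884061 = 0.070529
Scale to base peak (0.446598) = 100: 35.4 : 100.0 : 72.7 : 15.8

35.4 : 100.0 : 72.7 : 15.8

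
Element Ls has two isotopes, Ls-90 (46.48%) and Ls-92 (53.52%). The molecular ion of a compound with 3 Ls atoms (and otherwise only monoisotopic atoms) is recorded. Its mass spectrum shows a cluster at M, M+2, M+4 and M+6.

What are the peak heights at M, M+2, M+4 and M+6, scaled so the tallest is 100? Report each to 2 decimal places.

25.14 : 86.85 : 100.00 : 38.38

Expanding (0.4648 + 0.5352)^3:
P(M) = 0.4648^3 = 0.100415
P(M+2) = 3 × 0.4648^2 × 0.5352^1 = 0.346872
P(M+4) = 3 × 0.4648^1 × 0.5352^2 = 0.399411
P(M+6) = 0.5352^3 = 0.153302
The M+4 peak is largest (0.399411); scaling to 100 gives 25.14 : 86.85 : 100.00 : 38.38.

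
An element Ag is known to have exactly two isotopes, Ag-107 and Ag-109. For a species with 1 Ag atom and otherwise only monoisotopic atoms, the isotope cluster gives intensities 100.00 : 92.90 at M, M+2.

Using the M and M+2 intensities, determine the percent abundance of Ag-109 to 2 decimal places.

48.16%

Write p for the Ag-107 fraction. I(M+2)/I(M) = [C(1,1)·p^0·(1−p)] / p^1 = 1·(1−p)/p = 92.90/100.00 = 0.9290
(1−p)/p = 0.9290/1 = 0.9290  ⇒  p = 1/(1 + 0.9290) = 0.5184
Ag-107: 51.84%, Ag-109: 48.16%.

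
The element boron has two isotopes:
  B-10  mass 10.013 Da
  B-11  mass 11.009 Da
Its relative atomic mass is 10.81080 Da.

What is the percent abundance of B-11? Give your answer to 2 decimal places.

With x = fraction of B-10 (so B-11 is 1 − x):
10.013·x + 11.009·(1 − x) = 10.81080
(10.013 − 11.009)·x = 10.81080 − 11.009
x = -0.19820 / -0.996 = 0.19900 → 19.90% B-10, 80.10% B-11.

80.10%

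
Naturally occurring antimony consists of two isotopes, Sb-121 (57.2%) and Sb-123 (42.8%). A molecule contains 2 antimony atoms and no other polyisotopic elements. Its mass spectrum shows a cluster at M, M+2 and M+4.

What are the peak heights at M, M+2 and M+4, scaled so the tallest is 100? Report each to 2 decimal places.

66.82 : 100.00 : 37.41

Each Sb atom is independently Sb-121 (p = 0.572) or Sb-123 (q = 0.428); the cluster is the binomial expansion (p + q)^2.
P(M) = 0.572^2 = 0.327184
P(M+2) = 2 × 0.572^1 × 0.428^1 = 0.489632
P(M+4) = 0.428^2 = 0.183184
The M+2 peak is largest (0.489632); scaling to 100 gives 66.82 : 100.00 : 37.41.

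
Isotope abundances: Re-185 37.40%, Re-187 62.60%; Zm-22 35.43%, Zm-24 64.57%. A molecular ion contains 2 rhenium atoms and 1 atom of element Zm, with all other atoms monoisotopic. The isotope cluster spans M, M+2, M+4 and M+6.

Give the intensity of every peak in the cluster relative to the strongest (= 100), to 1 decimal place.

11.2 : 58.1 : 100.0 : 57.4

Rhenium pattern (n=2): 0.139876 : 0.468248 : 0.391876
Element Zm pattern (n=1): 0.3543 : 0.6457
Convolve the two distributions (both contribute in 2-u steps):
  M: 0.139876×0.3543 = 0.049558
  M+2: 0.139876×0.6457 + 0.468248×0.3543 = 0.256218
  M+4: 0.468248×0.6457 + 0.391876×0.3543 = 0.441189
  M+6: 0.391876×0.6457 = 0.253034
Scale to base peak (0.441189) = 100: 11.2 : 58.1 : 100.0 : 57.4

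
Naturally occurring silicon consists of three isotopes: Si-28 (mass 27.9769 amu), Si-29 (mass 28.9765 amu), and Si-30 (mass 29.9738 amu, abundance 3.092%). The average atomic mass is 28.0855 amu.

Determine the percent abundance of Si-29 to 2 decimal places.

Let x and y be the fractions of Si-28 and Si-29. Then x + y = 1 − 0.03092 = 0.96908 and 27.9769x + 28.9765y = 28.0855 − 0.03092×29.9738 = 27.158710104.
Substituting: 27.9769x + 28.9765(0.96908 − x) = 27.158710104
(27.9769 − 28.9765)x = -0.921836516  ⇒  x = 0.92221, y = 0.04687
Si-28: 92.22%, Si-29: 4.69%.

4.69%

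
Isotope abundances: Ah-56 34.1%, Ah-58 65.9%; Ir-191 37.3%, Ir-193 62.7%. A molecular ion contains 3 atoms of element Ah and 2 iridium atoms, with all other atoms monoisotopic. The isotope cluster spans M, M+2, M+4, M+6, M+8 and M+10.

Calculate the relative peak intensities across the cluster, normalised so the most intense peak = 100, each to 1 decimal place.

Element Ah pattern (n=3): 0.03965182 : 0.22988754 : 0.44426946 : 0.28619118
Iridium pattern (n=2): 0.139129 : 0.467742 : 0.393129
Convolve the two distributions (both contribute in 2-u steps):
  M: 0.03965182×0.139129 = 0.005517
  M+2: 0.03965182×0.467742 + 0.22988754×0.139129 = 0.050531
  M+4: 0.03965182×0.393129 + 0.22988754×0.467742 + 0.44426946×0.139129 = 0.184927
  M+6: 0.22988754×0.393129 + 0.44426946×0.467742 + 0.28619118×0.139129 = 0.337996
  M+8: 0.44426946×0.393129 + 0.28619118×0.467742 = 0.308519
  M+10: 0.28619118×0.393129 = 0.112510
Scale to base peak (0.337996) = 100: 1.6 : 15.0 : 54.7 : 100.0 : 91.3 : 33.3

1.6 : 15.0 : 54.7 : 100.0 : 91.3 : 33.3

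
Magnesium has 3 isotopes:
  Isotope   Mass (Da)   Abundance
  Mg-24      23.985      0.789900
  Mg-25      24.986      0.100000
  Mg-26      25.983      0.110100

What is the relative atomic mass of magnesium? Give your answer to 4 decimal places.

Average mass = Σ (abundance × isotope mass) = 0.789900 × 23.985 + 0.100000 × 24.986 + 0.110100 × 25.983
= 18.94575 + 2.49860 + 2.86073 = 24.30508 Da

24.3051 Da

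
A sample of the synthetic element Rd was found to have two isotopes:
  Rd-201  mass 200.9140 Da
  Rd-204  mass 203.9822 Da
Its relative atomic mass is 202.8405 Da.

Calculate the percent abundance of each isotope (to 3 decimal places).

With x = fraction of Rd-201 (so Rd-204 is 1 − x):
200.9140·x + 203.9822·(1 − x) = 202.8405
(200.9140 − 203.9822)·x = 202.8405 − 203.9822
x = -1.1417 / -3.0682 = 0.37211 → 37.211% Rd-201, 62.789% Rd-204.

Rd-201: 37.211%, Rd-204: 62.789%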